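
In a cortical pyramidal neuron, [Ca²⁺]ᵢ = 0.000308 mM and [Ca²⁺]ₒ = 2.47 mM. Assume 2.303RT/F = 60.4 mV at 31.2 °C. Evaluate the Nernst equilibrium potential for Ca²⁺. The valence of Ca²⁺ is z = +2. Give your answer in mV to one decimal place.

117.9 mV

E = (60.4/z) · log₁₀([Ca²⁺]_out/[Ca²⁺]_in) with z = +2.
= (60.4/2) · log₁₀(2.47/0.000308) = 30.20 · log₁₀(8019)
= 30.20 · (3.9041) = 117.91 mV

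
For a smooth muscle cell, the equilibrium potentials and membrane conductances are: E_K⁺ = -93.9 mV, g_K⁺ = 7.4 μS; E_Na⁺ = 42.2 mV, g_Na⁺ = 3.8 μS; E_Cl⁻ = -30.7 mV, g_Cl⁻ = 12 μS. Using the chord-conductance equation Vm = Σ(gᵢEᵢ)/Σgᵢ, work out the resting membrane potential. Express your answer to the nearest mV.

-39 mV

Σ gᵢEᵢ = 7.4·(-93.9) + 3.8·(42.2) + 12·(-30.7) = -902.90
Σ gᵢ = 7.4 + 3.8 + 12 = 23.2
Vm = -902.90 / 23.2 = -38.92 mV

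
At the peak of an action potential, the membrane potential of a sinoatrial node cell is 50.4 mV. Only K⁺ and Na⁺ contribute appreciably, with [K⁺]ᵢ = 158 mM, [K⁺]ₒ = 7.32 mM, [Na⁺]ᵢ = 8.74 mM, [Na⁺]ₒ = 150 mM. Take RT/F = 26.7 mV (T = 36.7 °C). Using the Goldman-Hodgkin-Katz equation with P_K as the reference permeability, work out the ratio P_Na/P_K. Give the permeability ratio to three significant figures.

11.2

Let α = P_Na/P_K. GHK: Vm = 26.7·ln[(Kₒ + α·Naₒ)/(Kᵢ + α·Naᵢ)].
e^(Vm/26.7) = e^(50.4/26.7) = 6.6038
So 6.6038·(Kᵢ + α·Naᵢ) = Kₒ + α·Naₒ → α = (6.6038·158.0 − 7.32) / (150.0 − 6.6038·8.74)
α = (1043 − 7.32) / (150.0 − 57.72) = 1036/92.28 = 11.23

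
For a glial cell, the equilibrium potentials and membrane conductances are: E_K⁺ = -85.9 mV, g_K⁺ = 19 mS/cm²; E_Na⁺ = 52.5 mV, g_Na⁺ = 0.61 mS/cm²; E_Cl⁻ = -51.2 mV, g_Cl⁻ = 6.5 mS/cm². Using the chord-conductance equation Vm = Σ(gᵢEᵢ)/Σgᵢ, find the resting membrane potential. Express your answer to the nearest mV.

-74 mV

Σ gᵢEᵢ = 19·(-85.9) + 0.61·(52.5) + 6.5·(-51.2) = -1932.88
Σ gᵢ = 19 + 0.61 + 6.5 = 26.11
Vm = -1932.88 / 26.11 = -74.03 mV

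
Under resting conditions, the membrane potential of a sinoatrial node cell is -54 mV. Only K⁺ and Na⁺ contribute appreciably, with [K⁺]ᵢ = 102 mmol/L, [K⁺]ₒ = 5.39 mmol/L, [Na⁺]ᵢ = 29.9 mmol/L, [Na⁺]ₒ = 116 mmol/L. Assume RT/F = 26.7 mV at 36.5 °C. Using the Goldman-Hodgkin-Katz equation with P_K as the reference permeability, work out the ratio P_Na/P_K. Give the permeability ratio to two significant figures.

Let α = P_Na/P_K. GHK: Vm = 26.7·ln[(Kₒ + α·Naₒ)/(Kᵢ + α·Naᵢ)].
e^(Vm/26.7) = e^(-54.0/26.7) = 0.13233
So 0.13233·(Kᵢ + α·Naᵢ) = Kₒ + α·Naₒ → α = (0.13233·102.0 − 5.39) / (116.0 − 0.13233·29.9)
α = (13.5 − 5.39) / (116.0 − 3.957) = 8.107/112 = 0.07236

0.072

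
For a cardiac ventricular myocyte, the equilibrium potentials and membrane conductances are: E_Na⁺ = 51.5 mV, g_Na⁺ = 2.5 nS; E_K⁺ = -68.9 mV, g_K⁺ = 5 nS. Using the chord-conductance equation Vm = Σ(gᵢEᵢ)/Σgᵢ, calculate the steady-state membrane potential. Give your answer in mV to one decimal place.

Σ gᵢEᵢ = 2.5·(51.5) + 5·(-68.9) = -215.75
Σ gᵢ = 2.5 + 5 = 7.5
Vm = -215.75 / 7.5 = -28.77 mV

-28.8 mV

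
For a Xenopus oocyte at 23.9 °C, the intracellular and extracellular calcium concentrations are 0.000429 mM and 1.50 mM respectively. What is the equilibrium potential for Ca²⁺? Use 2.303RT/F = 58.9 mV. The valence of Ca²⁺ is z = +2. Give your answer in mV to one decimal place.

104.4 mV

E = (58.9/z) · log₁₀([Ca²⁺]_out/[Ca²⁺]_in) with z = +2.
= (58.9/2) · log₁₀(1.50/0.000429) = 29.45 · log₁₀(3497)
= 29.45 · (3.5436) = 104.36 mV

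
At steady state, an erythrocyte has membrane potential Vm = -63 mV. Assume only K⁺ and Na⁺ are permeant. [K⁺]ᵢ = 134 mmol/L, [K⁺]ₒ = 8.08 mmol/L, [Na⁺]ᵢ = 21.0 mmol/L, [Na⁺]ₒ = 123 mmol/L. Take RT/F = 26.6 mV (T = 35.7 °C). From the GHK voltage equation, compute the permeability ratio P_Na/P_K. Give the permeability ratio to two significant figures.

Let α = P_Na/P_K. GHK: Vm = 26.6·ln[(Kₒ + α·Naₒ)/(Kᵢ + α·Naᵢ)].
e^(Vm/26.6) = e^(-63.0/26.6) = 0.093628
So 0.093628·(Kᵢ + α·Naᵢ) = Kₒ + α·Naₒ → α = (0.093628·134.0 − 8.08) / (123.0 − 0.093628·21.0)
α = (12.55 − 8.08) / (123.0 − 1.966) = 4.466/121 = 0.0369

0.037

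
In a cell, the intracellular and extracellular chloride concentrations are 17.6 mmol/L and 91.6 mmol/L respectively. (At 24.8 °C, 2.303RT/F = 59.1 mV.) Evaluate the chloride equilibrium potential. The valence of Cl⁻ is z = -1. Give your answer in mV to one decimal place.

-42.3 mV

E = (59.1/z) · log₁₀([Cl⁻]_out/[Cl⁻]_in) with z = -1.
For an anion, dividing by z = -1 reverses the sign.
= (59.1/-1) · log₁₀(91.6/17.6) = -59.10 · log₁₀(5.205)
= -59.10 · (0.7164) = -42.34 mV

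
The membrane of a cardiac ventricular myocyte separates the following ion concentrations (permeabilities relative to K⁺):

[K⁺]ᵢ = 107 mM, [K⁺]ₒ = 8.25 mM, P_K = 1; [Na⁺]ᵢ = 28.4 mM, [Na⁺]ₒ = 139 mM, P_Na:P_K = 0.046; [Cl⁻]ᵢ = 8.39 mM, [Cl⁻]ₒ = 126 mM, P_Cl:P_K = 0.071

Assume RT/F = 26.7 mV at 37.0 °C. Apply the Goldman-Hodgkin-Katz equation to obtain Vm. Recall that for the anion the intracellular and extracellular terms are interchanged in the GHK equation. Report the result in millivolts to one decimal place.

Vm = 26.7 · ln[(Σ P·[cation]ₒ + Σ P·[anion]ᵢ) / (Σ P·[cation]ᵢ + Σ P·[anion]ₒ)]
Numerator = 1×8.25 + 0.046×139 + 0.071×8.39 = 15.24
Denominator = 1×107 + 0.046×28.4 + 0.071×126 = 117.3
Vm = 26.7 · ln(0.12997) = 26.7 × (-2.0404) = -54.48 mV

-54.5 mV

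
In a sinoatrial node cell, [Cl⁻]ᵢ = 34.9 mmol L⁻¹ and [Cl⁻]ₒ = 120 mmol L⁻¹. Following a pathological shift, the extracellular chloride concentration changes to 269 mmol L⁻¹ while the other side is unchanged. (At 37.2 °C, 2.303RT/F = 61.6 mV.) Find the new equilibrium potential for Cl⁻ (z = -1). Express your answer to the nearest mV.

After the shift: [Cl⁻]_out = 269, [Cl⁻]_in = 34.9 mmol L⁻¹.
E_new = (61.6/-1)·log₁₀(269/34.9) = -61.60 · (0.8869) = -54.63 mV

-55 mV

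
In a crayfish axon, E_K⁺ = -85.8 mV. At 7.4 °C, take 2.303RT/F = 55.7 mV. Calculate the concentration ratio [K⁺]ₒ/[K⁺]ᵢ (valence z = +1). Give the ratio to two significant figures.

0.029

log₁₀([out]/[in]) = E·z/(55.7) = -85.8 × 1 / 55.7 = -1.5404
[out]/[in] = 10^(-1.5404) = 0.02881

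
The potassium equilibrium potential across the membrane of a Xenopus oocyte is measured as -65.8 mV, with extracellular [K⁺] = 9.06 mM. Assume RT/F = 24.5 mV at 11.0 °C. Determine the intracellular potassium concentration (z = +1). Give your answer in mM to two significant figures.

130 mM

Nernst: E = (24.5/1) · ln([out]/[in]), so ln([out]/[in]) = -65.8 × 1 / 24.5 = -2.6857.
[out]/[in] = e^(-2.6857) = 0.06817.
[in] = 9.06 / 0.06817 = 132.9 mM.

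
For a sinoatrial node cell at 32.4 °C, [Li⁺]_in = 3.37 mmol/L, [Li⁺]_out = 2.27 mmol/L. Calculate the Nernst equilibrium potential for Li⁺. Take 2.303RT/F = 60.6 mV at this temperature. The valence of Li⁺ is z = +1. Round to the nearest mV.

-10 mV

E = (60.6/z) · log₁₀([Li⁺]_out/[Li⁺]_in) with z = +1.
= (60.6/1) · log₁₀(2.27/3.37) = 60.60 · log₁₀(0.6736)
= 60.60 · (-0.1716) = -10.40 mV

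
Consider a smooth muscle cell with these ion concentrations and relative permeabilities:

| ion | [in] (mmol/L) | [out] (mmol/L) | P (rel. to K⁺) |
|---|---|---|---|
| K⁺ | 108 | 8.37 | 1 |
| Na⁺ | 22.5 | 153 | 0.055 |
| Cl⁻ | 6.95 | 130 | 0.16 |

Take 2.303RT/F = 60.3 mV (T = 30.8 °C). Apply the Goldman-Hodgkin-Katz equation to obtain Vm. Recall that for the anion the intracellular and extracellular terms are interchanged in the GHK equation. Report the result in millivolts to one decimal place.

-51.9 mV

Vm = 60.3 · log₁₀[(Σ P·[cation]ₒ + Σ P·[anion]ᵢ) / (Σ P·[cation]ᵢ + Σ P·[anion]ₒ)]
Numerator = 1×8.37 + 0.055×153 + 0.16×6.95 = 17.9
Denominator = 1×108 + 0.055×22.5 + 0.16×130 = 130
Vm = 60.3 · log₁₀(0.13763) = 60.3 × (-0.8613) = -51.94 mV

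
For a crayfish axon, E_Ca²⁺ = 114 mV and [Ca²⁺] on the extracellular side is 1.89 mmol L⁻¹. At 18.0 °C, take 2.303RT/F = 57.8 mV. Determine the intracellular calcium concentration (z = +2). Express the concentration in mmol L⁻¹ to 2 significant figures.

0.00021 mmol L⁻¹

Nernst: E = (57.8/2) · log₁₀([out]/[in]), so log₁₀([out]/[in]) = 114.0 × 2 / 57.8 = 3.9446.
[out]/[in] = 10^(3.9446) = 8803.
[in] = 1.89 / 8803 = 0.0002147 mmol L⁻¹.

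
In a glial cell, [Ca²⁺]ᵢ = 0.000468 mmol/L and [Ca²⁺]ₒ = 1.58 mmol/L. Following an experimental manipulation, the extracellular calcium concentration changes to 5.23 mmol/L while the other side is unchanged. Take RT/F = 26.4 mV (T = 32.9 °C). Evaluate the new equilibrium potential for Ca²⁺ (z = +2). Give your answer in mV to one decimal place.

After the shift: [Ca²⁺]_out = 5.23, [Ca²⁺]_in = 0.000468 mmol/L.
E_new = (26.4/2)·ln(5.23/0.000468) = 13.20 · (9.3215) = 123.04 mV

123.0 mV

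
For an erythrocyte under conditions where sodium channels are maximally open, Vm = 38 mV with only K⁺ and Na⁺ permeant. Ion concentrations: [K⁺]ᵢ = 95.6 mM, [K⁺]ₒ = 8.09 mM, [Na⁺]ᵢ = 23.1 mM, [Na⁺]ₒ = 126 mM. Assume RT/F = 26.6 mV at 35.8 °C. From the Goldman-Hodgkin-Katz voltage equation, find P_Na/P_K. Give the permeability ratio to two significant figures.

13

Let α = P_Na/P_K. GHK: Vm = 26.6·ln[(Kₒ + α·Naₒ)/(Kᵢ + α·Naᵢ)].
e^(Vm/26.6) = e^(38.0/26.6) = 4.1727
So 4.1727·(Kᵢ + α·Naᵢ) = Kₒ + α·Naₒ → α = (4.1727·95.6 − 8.09) / (126.0 − 4.1727·23.1)
α = (398.9 − 8.09) / (126.0 − 96.39) = 390.8/29.61 = 13.2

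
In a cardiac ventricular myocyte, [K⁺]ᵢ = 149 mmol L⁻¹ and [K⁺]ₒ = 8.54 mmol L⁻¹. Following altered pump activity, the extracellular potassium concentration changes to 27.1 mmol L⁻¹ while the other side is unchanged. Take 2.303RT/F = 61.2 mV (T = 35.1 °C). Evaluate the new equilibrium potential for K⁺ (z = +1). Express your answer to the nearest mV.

After the shift: [K⁺]_out = 27.1, [K⁺]_in = 149 mmol L⁻¹.
E_new = (61.2/1)·log₁₀(27.1/149) = 61.20 · (-0.7402) = -45.30 mV

-45 mV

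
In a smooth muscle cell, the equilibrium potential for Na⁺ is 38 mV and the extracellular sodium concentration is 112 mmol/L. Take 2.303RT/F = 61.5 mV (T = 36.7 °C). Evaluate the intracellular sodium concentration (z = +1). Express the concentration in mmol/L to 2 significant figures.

27 mmol/L

Nernst: E = (61.5/1) · log₁₀([out]/[in]), so log₁₀([out]/[in]) = 38.0 × 1 / 61.5 = 0.6179.
[out]/[in] = 10^(0.6179) = 4.148.
[in] = 112 / 4.148 = 27 mmol/L.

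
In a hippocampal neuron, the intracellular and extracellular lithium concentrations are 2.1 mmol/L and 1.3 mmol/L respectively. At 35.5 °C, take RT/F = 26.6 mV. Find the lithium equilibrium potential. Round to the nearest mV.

-13 mV

E = (26.6/z) · ln([Li⁺]_out/[Li⁺]_in) with z = +1.
= (26.6/1) · ln(1.3/2.1) = 26.60 · ln(0.619)
= 26.60 · (-0.4796) = -12.76 mV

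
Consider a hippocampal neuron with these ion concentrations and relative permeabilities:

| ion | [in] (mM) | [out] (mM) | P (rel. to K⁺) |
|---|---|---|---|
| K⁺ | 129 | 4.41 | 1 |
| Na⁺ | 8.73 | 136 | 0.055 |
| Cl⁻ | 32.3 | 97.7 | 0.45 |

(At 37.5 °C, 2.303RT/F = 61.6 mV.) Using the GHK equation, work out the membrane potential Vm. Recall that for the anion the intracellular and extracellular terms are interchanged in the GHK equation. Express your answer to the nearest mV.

-50 mV

Vm = 61.6 · log₁₀[(Σ P·[cation]ₒ + Σ P·[anion]ᵢ) / (Σ P·[cation]ᵢ + Σ P·[anion]ₒ)]
Numerator = 1×4.41 + 0.055×136 + 0.45×32.3 = 26.42
Denominator = 1×129 + 0.055×8.73 + 0.45×97.7 = 173.4
Vm = 61.6 · log₁₀(0.15235) = 61.6 × (-0.8171) = -50.34 mV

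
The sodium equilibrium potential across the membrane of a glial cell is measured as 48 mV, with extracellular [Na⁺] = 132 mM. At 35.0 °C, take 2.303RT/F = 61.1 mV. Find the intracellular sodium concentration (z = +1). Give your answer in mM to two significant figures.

Nernst: E = (61.1/1) · log₁₀([out]/[in]), so log₁₀([out]/[in]) = 48.0 × 1 / 61.1 = 0.7856.
[out]/[in] = 10^(0.7856) = 6.104.
[in] = 132 / 6.104 = 21.63 mM.

22 mM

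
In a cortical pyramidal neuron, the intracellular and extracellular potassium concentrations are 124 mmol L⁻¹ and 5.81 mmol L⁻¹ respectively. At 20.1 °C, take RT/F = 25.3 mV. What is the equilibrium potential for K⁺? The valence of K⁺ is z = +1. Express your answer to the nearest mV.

-77 mV

E = (25.3/z) · ln([K⁺]_out/[K⁺]_in) with z = +1.
= (25.3/1) · ln(5.81/124) = 25.30 · ln(0.04685)
= 25.30 · (-3.0607) = -77.44 mV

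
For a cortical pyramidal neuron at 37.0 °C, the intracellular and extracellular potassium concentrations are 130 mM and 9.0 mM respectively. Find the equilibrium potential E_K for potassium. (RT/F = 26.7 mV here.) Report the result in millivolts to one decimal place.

E = (26.7/z) · ln([K⁺]_out/[K⁺]_in) with z = +1.
= (26.7/1) · ln(9.0/130) = 26.70 · ln(0.06923)
= 26.70 · (-2.6703) = -71.30 mV

-71.3 mV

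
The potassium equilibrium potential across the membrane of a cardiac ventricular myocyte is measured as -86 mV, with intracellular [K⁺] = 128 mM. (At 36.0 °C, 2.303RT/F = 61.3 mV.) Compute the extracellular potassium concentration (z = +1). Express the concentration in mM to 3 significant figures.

Nernst: E = (61.3/1) · log₁₀([out]/[in]), so log₁₀([out]/[in]) = -86.0 × 1 / 61.3 = -1.4029.
[out]/[in] = 10^(-1.4029) = 0.03954.
[out] = 0.03954 × 128 = 5.061 mM.

5.06 mM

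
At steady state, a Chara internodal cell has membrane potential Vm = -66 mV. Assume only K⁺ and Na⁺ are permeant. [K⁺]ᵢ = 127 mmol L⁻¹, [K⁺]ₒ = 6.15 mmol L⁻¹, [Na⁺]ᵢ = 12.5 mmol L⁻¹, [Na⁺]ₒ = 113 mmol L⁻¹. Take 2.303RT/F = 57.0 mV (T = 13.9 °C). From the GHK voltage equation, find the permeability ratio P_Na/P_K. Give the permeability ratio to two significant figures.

0.024

Let α = P_Na/P_K. GHK: Vm = 57.0·log₁₀[(Kₒ + α·Naₒ)/(Kᵢ + α·Naᵢ)].
10^(Vm/57.0) = 10^(-66.0/57.0) = 0.069519
So 0.069519·(Kᵢ + α·Naᵢ) = Kₒ + α·Naₒ → α = (0.069519·127.0 − 6.15) / (113.0 − 0.069519·12.5)
α = (8.829 − 6.15) / (113.0 − 0.869) = 2.679/112.1 = 0.02389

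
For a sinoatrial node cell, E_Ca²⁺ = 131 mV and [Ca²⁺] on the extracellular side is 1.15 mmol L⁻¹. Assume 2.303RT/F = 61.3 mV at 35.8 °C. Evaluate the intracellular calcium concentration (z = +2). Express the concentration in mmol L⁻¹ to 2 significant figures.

Nernst: E = (61.3/2) · log₁₀([out]/[in]), so log₁₀([out]/[in]) = 131.0 × 2 / 61.3 = 4.2741.
[out]/[in] = 10^(4.2741) = 1.88e+04.
[in] = 1.15 / 1.88e+04 = 6.118e-05 mmol L⁻¹.

0.000061 mmol L⁻¹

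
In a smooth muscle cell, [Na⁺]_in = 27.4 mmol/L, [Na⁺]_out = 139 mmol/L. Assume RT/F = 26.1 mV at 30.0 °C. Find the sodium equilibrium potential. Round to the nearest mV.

E = (26.1/z) · ln([Na⁺]_out/[Na⁺]_in) with z = +1.
= (26.1/1) · ln(139/27.4) = 26.10 · ln(5.073)
= 26.10 · (1.6239) = 42.38 mV

42 mV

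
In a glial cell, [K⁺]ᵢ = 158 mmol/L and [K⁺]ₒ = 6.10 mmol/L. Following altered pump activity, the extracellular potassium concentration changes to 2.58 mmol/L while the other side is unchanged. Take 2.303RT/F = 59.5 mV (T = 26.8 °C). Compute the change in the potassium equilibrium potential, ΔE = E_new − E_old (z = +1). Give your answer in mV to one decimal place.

-22.2 mV

E_old = (59.5/1)·log₁₀(6.10/158) = -84.09 mV
E_new = (59.5/1)·log₁₀(2.58/158) = -106.33 mV
ΔE = -106.33 − (-84.09) = -22.24 mV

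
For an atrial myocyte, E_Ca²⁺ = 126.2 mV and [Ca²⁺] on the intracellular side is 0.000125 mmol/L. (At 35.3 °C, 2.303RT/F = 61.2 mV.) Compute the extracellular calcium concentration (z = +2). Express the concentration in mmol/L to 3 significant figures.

1.66 mmol/L

Nernst: E = (61.2/2) · log₁₀([out]/[in]), so log₁₀([out]/[in]) = 126.2 × 2 / 61.2 = 4.1242.
[out]/[in] = 10^(4.1242) = 1.331e+04.
[out] = 1.331e+04 × 0.000125 = 1.664 mmol/L.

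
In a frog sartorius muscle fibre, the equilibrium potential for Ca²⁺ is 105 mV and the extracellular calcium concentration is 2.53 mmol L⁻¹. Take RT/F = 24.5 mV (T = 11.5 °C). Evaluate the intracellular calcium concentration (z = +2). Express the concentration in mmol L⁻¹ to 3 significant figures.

0.000479 mmol L⁻¹

Nernst: E = (24.5/2) · ln([out]/[in]), so ln([out]/[in]) = 105.0 × 2 / 24.5 = 8.5714.
[out]/[in] = e^(8.5714) = 5279.
[in] = 2.53 / 5279 = 0.0004793 mmol L⁻¹.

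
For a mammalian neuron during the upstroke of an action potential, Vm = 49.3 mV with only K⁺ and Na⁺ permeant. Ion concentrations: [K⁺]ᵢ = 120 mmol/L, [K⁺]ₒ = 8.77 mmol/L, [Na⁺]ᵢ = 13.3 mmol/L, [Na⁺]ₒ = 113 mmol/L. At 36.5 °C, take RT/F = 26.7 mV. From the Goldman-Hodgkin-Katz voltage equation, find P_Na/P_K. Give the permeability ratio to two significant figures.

26

Let α = P_Na/P_K. GHK: Vm = 26.7·ln[(Kₒ + α·Naₒ)/(Kᵢ + α·Naᵢ)].
e^(Vm/26.7) = e^(49.3/26.7) = 6.3372
So 6.3372·(Kᵢ + α·Naᵢ) = Kₒ + α·Naₒ → α = (6.3372·120.0 − 8.77) / (113.0 − 6.3372·13.3)
α = (760.5 − 8.77) / (113.0 − 84.29) = 751.7/28.71 = 26.18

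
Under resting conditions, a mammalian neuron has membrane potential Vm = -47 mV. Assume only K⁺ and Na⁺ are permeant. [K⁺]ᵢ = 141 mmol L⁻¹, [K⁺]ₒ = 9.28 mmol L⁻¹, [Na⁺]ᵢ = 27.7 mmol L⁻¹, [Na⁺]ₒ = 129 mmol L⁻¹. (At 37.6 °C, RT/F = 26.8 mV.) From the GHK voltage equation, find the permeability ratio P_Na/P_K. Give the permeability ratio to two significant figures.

Let α = P_Na/P_K. GHK: Vm = 26.8·ln[(Kₒ + α·Naₒ)/(Kᵢ + α·Naᵢ)].
e^(Vm/26.8) = e^(-47.0/26.8) = 0.17313
So 0.17313·(Kᵢ + α·Naᵢ) = Kₒ + α·Naₒ → α = (0.17313·141.0 − 9.28) / (129.0 − 0.17313·27.7)
α = (24.41 − 9.28) / (129.0 − 4.796) = 15.13/124.2 = 0.1218

0.12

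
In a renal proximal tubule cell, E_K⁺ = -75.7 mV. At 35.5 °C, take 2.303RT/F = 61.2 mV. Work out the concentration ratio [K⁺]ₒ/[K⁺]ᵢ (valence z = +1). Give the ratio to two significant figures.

0.058

log₁₀([out]/[in]) = E·z/(61.2) = -75.7 × 1 / 61.2 = -1.2369
[out]/[in] = 10^(-1.2369) = 0.05795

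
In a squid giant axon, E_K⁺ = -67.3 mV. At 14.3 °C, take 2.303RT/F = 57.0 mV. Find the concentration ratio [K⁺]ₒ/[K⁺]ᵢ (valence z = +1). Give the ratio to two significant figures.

0.066

log₁₀([out]/[in]) = E·z/(57.0) = -67.3 × 1 / 57.0 = -1.1807
[out]/[in] = 10^(-1.1807) = 0.06596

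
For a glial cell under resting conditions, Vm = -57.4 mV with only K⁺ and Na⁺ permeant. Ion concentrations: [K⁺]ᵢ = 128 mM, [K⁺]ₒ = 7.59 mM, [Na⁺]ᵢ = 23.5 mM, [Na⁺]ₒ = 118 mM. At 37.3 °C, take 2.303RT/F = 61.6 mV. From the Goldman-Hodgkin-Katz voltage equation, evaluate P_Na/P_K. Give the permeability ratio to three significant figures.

0.0641

Let α = P_Na/P_K. GHK: Vm = 61.6·log₁₀[(Kₒ + α·Naₒ)/(Kᵢ + α·Naᵢ)].
10^(Vm/61.6) = 10^(-57.4/61.6) = 0.117
So 0.117·(Kᵢ + α·Naᵢ) = Kₒ + α·Naₒ → α = (0.117·128.0 − 7.59) / (118.0 − 0.117·23.5)
α = (14.98 − 7.59) / (118.0 − 2.749) = 7.386/115.3 = 0.06409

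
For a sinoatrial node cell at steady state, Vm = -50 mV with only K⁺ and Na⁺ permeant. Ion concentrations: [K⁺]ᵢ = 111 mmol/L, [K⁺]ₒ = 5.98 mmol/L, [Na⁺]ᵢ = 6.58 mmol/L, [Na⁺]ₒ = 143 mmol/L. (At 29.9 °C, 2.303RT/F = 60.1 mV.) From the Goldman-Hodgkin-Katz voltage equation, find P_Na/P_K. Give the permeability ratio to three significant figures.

Let α = P_Na/P_K. GHK: Vm = 60.1·log₁₀[(Kₒ + α·Naₒ)/(Kᵢ + α·Naᵢ)].
10^(Vm/60.1) = 10^(-50.0/60.1) = 0.14725
So 0.14725·(Kᵢ + α·Naᵢ) = Kₒ + α·Naₒ → α = (0.14725·111.0 − 5.98) / (143.0 − 0.14725·6.58)
α = (16.34 − 5.98) / (143.0 − 0.9689) = 10.36/142 = 0.07297

0.0730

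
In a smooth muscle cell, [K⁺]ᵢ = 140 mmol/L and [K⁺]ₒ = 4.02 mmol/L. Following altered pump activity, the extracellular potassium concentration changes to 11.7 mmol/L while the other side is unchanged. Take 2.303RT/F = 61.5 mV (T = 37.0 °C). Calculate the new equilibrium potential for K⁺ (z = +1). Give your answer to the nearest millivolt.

After the shift: [K⁺]_out = 11.7, [K⁺]_in = 140 mmol/L.
E_new = (61.5/1)·log₁₀(11.7/140) = 61.50 · (-1.0779) = -66.29 mV

-66 mV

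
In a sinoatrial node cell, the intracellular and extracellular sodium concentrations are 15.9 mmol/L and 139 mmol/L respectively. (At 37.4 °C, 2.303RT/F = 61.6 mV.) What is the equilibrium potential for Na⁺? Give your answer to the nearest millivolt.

58 mV

E = (61.6/z) · log₁₀([Na⁺]_out/[Na⁺]_in) with z = +1.
= (61.6/1) · log₁₀(139/15.9) = 61.60 · log₁₀(8.742)
= 61.60 · (0.9416) = 58.00 mV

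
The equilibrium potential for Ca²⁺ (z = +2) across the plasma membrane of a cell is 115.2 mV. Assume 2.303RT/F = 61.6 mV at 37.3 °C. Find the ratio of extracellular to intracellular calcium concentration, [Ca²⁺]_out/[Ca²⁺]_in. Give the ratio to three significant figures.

log₁₀([out]/[in]) = E·z/(61.6) = 115.2 × 2 / 61.6 = 3.7403
[out]/[in] = 10^(3.7403) = 5499

5500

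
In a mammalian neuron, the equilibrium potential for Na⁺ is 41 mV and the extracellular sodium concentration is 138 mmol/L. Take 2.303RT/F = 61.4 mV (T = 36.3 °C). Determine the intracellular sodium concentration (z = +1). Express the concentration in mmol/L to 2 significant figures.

30 mmol/L

Nernst: E = (61.4/1) · log₁₀([out]/[in]), so log₁₀([out]/[in]) = 41.0 × 1 / 61.4 = 0.6678.
[out]/[in] = 10^(0.6678) = 4.653.
[in] = 138 / 4.653 = 29.66 mmol/L.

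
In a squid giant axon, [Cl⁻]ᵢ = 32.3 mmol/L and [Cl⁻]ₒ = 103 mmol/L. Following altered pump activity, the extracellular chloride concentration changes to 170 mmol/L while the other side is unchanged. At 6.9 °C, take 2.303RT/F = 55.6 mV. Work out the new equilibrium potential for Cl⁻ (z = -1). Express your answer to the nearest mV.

-40 mV

After the shift: [Cl⁻]_out = 170, [Cl⁻]_in = 32.3 mmol/L.
E_new = (55.6/-1)·log₁₀(170/32.3) = -55.60 · (0.7212) = -40.10 mV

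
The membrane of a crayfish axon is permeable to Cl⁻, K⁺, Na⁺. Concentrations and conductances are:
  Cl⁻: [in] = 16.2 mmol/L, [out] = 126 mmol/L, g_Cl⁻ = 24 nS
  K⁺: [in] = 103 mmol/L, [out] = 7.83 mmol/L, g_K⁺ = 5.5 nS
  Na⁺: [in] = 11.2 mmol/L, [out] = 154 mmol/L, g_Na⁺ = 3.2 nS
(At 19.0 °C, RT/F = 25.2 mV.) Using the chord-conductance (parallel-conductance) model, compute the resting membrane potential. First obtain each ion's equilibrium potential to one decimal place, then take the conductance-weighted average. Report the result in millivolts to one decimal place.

-42.4 mV

E_Cl⁻ = (25.2/-1)·ln(126/16.2) = -51.7 mV
E_K⁺ = (25.2/1)·ln(7.83/103) = -64.9 mV
E_Na⁺ = (25.2/1)·ln(154/11.2) = 66.1 mV
Vm = (Σ gᵢEᵢ)/(Σ gᵢ) = (24·-51.7 + 5.5·-64.9 + 3.2·66.1) / (24 + 5.5 + 3.2)
= -1386.23 / 32.7 = -42.39 mV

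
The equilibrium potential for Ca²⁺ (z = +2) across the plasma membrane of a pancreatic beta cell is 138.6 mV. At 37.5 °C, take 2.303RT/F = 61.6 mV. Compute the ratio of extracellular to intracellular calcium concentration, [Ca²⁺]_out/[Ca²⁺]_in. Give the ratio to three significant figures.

log₁₀([out]/[in]) = E·z/(61.6) = 138.6 × 2 / 61.6 = 4.5000
[out]/[in] = 10^(4.5000) = 3.162e+04

31600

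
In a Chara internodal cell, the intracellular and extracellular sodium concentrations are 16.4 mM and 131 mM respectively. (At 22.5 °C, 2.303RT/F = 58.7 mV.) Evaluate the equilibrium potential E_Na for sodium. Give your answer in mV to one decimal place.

53.0 mV

E = (58.7/z) · log₁₀([Na⁺]_out/[Na⁺]_in) with z = +1.
= (58.7/1) · log₁₀(131/16.4) = 58.70 · log₁₀(7.988)
= 58.70 · (0.9024) = 52.97 mV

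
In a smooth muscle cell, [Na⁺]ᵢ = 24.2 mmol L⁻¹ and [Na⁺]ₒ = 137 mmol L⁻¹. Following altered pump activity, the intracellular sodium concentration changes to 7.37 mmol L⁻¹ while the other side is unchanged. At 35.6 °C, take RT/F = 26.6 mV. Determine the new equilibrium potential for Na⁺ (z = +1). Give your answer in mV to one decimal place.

77.7 mV

After the shift: [Na⁺]_out = 137, [Na⁺]_in = 7.37 mmol L⁻¹.
E_new = (26.6/1)·ln(137/7.37) = 26.60 · (2.9226) = 77.74 mV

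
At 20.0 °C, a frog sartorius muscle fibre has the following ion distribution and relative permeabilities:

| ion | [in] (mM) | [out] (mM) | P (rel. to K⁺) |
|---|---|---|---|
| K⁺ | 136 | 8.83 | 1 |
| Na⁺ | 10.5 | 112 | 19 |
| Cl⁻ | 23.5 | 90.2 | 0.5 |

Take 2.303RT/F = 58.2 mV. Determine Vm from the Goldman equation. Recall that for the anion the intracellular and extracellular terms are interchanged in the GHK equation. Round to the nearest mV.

Vm = 58.2 · log₁₀[(Σ P·[cation]ₒ + Σ P·[anion]ᵢ) / (Σ P·[cation]ᵢ + Σ P·[anion]ₒ)]
Numerator = 1×8.83 + 19×112 + 0.5×23.5 = 2149
Denominator = 1×136 + 19×10.5 + 0.5×90.2 = 380.6
Vm = 58.2 · log₁₀(5.6452) = 58.2 × (0.7517) = 43.75 mV

44 mV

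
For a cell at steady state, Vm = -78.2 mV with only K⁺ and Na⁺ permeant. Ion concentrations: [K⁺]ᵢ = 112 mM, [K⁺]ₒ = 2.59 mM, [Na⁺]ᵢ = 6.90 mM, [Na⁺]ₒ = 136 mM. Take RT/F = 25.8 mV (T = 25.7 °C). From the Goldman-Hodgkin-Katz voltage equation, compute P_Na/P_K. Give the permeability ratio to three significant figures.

0.0208

Let α = P_Na/P_K. GHK: Vm = 25.8·ln[(Kₒ + α·Naₒ)/(Kᵢ + α·Naᵢ)].
e^(Vm/25.8) = e^(-78.2/25.8) = 0.048267
So 0.048267·(Kᵢ + α·Naᵢ) = Kₒ + α·Naₒ → α = (0.048267·112.0 − 2.59) / (136.0 − 0.048267·6.9)
α = (5.406 − 2.59) / (136.0 − 0.333) = 2.816/135.7 = 0.02076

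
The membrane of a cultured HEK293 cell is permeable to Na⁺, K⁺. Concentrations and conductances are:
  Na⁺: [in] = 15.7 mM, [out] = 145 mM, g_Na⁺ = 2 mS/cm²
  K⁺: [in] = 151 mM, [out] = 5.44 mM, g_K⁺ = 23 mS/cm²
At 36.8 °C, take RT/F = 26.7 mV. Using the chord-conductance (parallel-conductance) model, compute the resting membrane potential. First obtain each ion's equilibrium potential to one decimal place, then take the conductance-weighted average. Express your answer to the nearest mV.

E_Na⁺ = (26.7/1)·ln(145/15.7) = 59.4 mV
E_K⁺ = (26.7/1)·ln(5.44/151) = -88.7 mV
Vm = (Σ gᵢEᵢ)/(Σ gᵢ) = (2·59.4 + 23·-88.7) / (2 + 23)
= -1921.30 / 25 = -76.85 mV

-77 mV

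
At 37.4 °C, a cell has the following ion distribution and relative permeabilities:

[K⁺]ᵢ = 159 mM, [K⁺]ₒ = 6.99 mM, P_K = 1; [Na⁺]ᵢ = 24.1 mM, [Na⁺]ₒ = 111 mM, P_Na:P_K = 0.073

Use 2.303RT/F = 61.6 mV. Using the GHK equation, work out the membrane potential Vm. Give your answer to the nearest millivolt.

Vm = 61.6 · log₁₀[(Σ P·[cation]ₒ + Σ P·[anion]ᵢ) / (Σ P·[cation]ᵢ + Σ P·[anion]ₒ)]
Numerator = 1×6.99 + 0.073×111 = 15.09
Denominator = 1×159 + 0.073×24.1 = 160.8
Vm = 61.6 · log₁₀(0.093886) = 61.6 × (-1.0274) = -63.29 mV

-63 mV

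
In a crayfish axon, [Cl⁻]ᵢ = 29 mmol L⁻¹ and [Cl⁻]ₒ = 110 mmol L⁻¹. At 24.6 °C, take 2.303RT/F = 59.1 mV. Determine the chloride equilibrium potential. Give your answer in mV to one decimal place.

E = (59.1/z) · log₁₀([Cl⁻]_out/[Cl⁻]_in) with z = -1.
For an anion, dividing by z = -1 reverses the sign.
= (59.1/-1) · log₁₀(110/29) = -59.10 · log₁₀(3.793)
= -59.10 · (0.5790) = -34.22 mV

-34.2 mV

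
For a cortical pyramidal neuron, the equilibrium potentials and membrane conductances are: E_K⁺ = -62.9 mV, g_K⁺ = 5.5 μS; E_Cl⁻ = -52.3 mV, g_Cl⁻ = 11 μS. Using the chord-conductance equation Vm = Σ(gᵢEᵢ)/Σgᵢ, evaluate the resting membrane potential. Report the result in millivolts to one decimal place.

-55.8 mV

Σ gᵢEᵢ = 5.5·(-62.9) + 11·(-52.3) = -921.25
Σ gᵢ = 5.5 + 11 = 16.5
Vm = -921.25 / 16.5 = -55.83 mV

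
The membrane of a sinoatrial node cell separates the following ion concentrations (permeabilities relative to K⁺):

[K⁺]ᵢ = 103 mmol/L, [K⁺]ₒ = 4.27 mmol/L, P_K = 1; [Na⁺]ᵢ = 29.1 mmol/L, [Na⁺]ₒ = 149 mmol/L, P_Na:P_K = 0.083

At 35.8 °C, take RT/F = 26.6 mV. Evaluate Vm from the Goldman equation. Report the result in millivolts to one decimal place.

Vm = 26.6 · ln[(Σ P·[cation]ₒ + Σ P·[anion]ᵢ) / (Σ P·[cation]ᵢ + Σ P·[anion]ₒ)]
Numerator = 1×4.27 + 0.083×149 = 16.64
Denominator = 1×103 + 0.083×29.1 = 105.4
Vm = 26.6 · ln(0.15782) = 26.6 × (-1.8463) = -49.11 mV

-49.1 mV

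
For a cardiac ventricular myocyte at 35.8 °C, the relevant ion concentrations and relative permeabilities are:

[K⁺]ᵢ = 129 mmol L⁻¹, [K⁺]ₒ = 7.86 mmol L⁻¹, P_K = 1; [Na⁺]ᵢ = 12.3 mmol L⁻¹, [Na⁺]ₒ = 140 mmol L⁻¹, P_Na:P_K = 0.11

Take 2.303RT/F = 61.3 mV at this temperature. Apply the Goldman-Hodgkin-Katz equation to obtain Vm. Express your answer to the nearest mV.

Vm = 61.3 · log₁₀[(Σ P·[cation]ₒ + Σ P·[anion]ᵢ) / (Σ P·[cation]ᵢ + Σ P·[anion]ₒ)]
Numerator = 1×7.86 + 0.11×140 = 23.26
Denominator = 1×129 + 0.11×12.3 = 130.4
Vm = 61.3 · log₁₀(0.17844) = 61.3 × (-0.7485) = -45.88 mV

-46 mV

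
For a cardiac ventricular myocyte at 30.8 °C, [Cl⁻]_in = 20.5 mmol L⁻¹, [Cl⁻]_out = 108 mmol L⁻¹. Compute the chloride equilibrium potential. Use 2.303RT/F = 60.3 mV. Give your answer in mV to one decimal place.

-43.5 mV

E = (60.3/z) · log₁₀([Cl⁻]_out/[Cl⁻]_in) with z = -1.
For an anion, dividing by z = -1 reverses the sign.
= (60.3/-1) · log₁₀(108/20.5) = -60.30 · log₁₀(5.268)
= -60.30 · (0.7217) = -43.52 mV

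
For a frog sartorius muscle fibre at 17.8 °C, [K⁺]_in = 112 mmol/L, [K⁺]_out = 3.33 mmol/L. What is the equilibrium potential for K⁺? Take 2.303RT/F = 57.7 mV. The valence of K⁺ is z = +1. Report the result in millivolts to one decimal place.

E = (57.7/z) · log₁₀([K⁺]_out/[K⁺]_in) with z = +1.
= (57.7/1) · log₁₀(3.33/112) = 57.70 · log₁₀(0.02973)
= 57.70 · (-1.5268) = -88.09 mV

-88.1 mV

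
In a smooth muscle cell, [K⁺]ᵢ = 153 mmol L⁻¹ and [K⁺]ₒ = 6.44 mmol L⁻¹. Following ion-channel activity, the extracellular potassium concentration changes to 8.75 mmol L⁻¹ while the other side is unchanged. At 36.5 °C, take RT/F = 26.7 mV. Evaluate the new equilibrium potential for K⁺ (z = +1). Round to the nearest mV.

After the shift: [K⁺]_out = 8.75, [K⁺]_in = 153 mmol L⁻¹.
E_new = (26.7/1)·ln(8.75/153) = 26.70 · (-2.8614) = -76.40 mV

-76 mV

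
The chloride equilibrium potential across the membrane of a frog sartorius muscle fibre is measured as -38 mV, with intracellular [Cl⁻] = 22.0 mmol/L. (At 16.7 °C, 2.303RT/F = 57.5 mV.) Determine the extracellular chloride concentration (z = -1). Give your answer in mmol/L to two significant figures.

100 mmol/L

Nernst: E = (57.5/-1) · log₁₀([out]/[in]), so log₁₀([out]/[in]) = -38.0 × -1 / 57.5 = 0.6609.
[out]/[in] = 10^(0.6609) = 4.58.
[out] = 4.58 × 22.0 = 100.8 mmol/L.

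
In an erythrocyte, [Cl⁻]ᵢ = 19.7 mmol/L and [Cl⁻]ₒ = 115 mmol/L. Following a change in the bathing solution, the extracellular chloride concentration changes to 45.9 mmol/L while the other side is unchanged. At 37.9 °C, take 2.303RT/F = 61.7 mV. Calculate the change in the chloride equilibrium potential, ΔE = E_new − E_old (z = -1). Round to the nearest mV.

E_old = (61.7/-1)·log₁₀(115/19.7) = -47.28 mV
E_new = (61.7/-1)·log₁₀(45.9/19.7) = -22.67 mV
ΔE = -22.67 − (-47.28) = 24.61 mV

25 mV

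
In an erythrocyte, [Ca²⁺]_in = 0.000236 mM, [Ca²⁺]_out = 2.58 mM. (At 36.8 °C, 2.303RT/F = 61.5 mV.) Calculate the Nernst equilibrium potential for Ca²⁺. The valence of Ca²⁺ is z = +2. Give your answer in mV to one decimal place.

124.2 mV

E = (61.5/z) · log₁₀([Ca²⁺]_out/[Ca²⁺]_in) with z = +2.
= (61.5/2) · log₁₀(2.58/0.000236) = 30.75 · log₁₀(1.093e+04)
= 30.75 · (4.0387) = 124.19 mV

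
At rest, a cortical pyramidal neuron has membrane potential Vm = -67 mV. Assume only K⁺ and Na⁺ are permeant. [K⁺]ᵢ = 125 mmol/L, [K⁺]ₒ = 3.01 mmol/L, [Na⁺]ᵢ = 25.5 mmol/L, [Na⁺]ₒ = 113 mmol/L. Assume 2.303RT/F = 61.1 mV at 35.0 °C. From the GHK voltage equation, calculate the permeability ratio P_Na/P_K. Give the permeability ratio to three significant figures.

0.0631

Let α = P_Na/P_K. GHK: Vm = 61.1·log₁₀[(Kₒ + α·Naₒ)/(Kᵢ + α·Naᵢ)].
10^(Vm/61.1) = 10^(-67.0/61.1) = 0.080064
So 0.080064·(Kᵢ + α·Naᵢ) = Kₒ + α·Naₒ → α = (0.080064·125.0 − 3.01) / (113.0 − 0.080064·25.5)
α = (10.01 − 3.01) / (113.0 − 2.042) = 6.998/111 = 0.06307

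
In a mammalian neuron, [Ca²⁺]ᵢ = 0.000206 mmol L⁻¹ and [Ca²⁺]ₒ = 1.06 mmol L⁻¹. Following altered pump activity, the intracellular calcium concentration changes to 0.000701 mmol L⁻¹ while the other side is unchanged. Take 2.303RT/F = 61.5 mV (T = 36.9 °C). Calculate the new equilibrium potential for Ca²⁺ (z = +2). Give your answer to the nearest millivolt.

98 mV

After the shift: [Ca²⁺]_out = 1.06, [Ca²⁺]_in = 0.000701 mmol L⁻¹.
E_new = (61.5/2)·log₁₀(1.06/0.000701) = 30.75 · (3.1796) = 97.77 mV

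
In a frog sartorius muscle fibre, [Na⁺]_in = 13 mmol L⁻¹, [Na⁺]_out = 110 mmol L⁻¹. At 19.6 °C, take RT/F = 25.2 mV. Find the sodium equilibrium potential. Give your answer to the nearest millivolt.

E = (25.2/z) · ln([Na⁺]_out/[Na⁺]_in) with z = +1.
= (25.2/1) · ln(110/13) = 25.20 · ln(8.462)
= 25.20 · (2.1355) = 53.82 mV

54 mV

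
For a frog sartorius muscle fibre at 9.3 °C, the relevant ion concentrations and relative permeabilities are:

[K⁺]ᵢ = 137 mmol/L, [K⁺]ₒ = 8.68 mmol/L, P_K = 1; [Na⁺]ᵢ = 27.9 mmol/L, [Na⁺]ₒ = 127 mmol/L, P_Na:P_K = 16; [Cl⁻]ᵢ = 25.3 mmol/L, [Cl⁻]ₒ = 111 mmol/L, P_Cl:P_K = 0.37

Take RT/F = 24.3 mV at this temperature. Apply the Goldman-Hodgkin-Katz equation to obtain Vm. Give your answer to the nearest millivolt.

29 mV

Vm = 24.3 · ln[(Σ P·[cation]ₒ + Σ P·[anion]ᵢ) / (Σ P·[cation]ᵢ + Σ P·[anion]ₒ)]
Numerator = 1×8.68 + 16×127 + 0.37×25.3 = 2050
Denominator = 1×137 + 16×27.9 + 0.37×111 = 624.5
Vm = 24.3 · ln(3.2828) = 24.3 × (1.1887) = 28.89 mV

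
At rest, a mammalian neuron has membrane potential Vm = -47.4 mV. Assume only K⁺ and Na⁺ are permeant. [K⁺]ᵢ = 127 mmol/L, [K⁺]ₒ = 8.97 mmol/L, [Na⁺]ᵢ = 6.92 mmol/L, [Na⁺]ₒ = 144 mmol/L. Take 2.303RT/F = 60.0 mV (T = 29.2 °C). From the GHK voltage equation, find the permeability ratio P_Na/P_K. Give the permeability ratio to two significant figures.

Let α = P_Na/P_K. GHK: Vm = 60.0·log₁₀[(Kₒ + α·Naₒ)/(Kᵢ + α·Naᵢ)].
10^(Vm/60.0) = 10^(-47.4/60.0) = 0.16218
So 0.16218·(Kᵢ + α·Naᵢ) = Kₒ + α·Naₒ → α = (0.16218·127.0 − 8.97) / (144.0 − 0.16218·6.92)
α = (20.6 − 8.97) / (144.0 − 1.122) = 11.63/142.9 = 0.08138

0.081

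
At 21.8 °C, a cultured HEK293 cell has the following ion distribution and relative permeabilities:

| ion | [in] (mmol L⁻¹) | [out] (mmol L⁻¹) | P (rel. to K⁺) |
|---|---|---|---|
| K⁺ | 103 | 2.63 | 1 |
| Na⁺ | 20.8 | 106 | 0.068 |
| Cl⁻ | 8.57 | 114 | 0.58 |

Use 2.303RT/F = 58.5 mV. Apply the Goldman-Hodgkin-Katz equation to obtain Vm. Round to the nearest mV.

-62 mV

Vm = 58.5 · log₁₀[(Σ P·[cation]ₒ + Σ P·[anion]ᵢ) / (Σ P·[cation]ᵢ + Σ P·[anion]ₒ)]
Numerator = 1×2.63 + 0.068×106 + 0.58×8.57 = 14.81
Denominator = 1×103 + 0.068×20.8 + 0.58×114 = 170.5
Vm = 58.5 · log₁₀(0.086836) = 58.5 × (-1.0613) = -62.09 mV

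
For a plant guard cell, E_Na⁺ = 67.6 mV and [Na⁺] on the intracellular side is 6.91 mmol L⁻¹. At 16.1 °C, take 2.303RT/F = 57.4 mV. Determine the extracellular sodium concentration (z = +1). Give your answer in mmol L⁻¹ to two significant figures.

100 mmol L⁻¹

Nernst: E = (57.4/1) · log₁₀([out]/[in]), so log₁₀([out]/[in]) = 67.6 × 1 / 57.4 = 1.1777.
[out]/[in] = 10^(1.1777) = 15.06.
[out] = 15.06 × 6.91 = 104 mmol L⁻¹.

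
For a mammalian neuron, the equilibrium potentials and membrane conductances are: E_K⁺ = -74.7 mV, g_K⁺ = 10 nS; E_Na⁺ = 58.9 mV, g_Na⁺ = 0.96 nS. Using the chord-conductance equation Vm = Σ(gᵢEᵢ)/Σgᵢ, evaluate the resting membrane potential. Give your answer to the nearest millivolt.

-63 mV

Σ gᵢEᵢ = 10·(-74.7) + 0.96·(58.9) = -690.46
Σ gᵢ = 10 + 0.96 = 10.96
Vm = -690.46 / 10.96 = -63.00 mV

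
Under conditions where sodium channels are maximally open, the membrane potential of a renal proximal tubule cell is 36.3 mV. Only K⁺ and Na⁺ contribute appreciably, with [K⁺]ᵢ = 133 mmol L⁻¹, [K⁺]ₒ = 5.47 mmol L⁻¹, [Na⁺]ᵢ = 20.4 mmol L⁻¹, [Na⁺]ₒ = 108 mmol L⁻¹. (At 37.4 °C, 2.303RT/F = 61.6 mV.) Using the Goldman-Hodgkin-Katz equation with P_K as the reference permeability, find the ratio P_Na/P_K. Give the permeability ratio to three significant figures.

Let α = P_Na/P_K. GHK: Vm = 61.6·log₁₀[(Kₒ + α·Naₒ)/(Kᵢ + α·Naᵢ)].
10^(Vm/61.6) = 10^(36.3/61.6) = 3.8841
So 3.8841·(Kᵢ + α·Naᵢ) = Kₒ + α·Naₒ → α = (3.8841·133.0 − 5.47) / (108.0 − 3.8841·20.4)
α = (516.6 − 5.47) / (108.0 − 79.23) = 511.1/28.77 = 17.77

17.8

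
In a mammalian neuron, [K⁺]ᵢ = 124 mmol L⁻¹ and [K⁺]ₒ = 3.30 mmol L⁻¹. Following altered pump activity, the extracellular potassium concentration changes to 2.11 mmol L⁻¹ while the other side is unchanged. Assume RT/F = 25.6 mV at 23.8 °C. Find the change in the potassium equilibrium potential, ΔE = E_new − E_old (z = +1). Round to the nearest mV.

-11 mV

E_old = (25.6/1)·ln(3.30/124) = -92.83 mV
E_new = (25.6/1)·ln(2.11/124) = -104.28 mV
ΔE = -104.28 − (-92.83) = -11.45 mV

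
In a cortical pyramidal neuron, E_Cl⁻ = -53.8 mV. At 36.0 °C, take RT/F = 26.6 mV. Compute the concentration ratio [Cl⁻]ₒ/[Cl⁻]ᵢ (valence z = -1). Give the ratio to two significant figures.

ln([out]/[in]) = E·z/(26.6) = -53.8 × -1 / 26.6 = 2.0226
[out]/[in] = e^(2.0226) = 7.558

7.6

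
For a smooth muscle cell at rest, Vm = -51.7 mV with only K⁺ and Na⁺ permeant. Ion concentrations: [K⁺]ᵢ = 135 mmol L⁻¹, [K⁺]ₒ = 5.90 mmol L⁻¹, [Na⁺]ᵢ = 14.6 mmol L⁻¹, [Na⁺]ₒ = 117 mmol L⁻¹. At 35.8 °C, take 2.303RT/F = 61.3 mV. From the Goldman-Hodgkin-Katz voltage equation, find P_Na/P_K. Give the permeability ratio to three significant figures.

Let α = P_Na/P_K. GHK: Vm = 61.3·log₁₀[(Kₒ + α·Naₒ)/(Kᵢ + α·Naᵢ)].
10^(Vm/61.3) = 10^(-51.7/61.3) = 0.14342
So 0.14342·(Kᵢ + α·Naᵢ) = Kₒ + α·Naₒ → α = (0.14342·135.0 − 5.9) / (117.0 − 0.14342·14.6)
α = (19.36 − 5.9) / (117.0 − 2.094) = 13.46/114.9 = 0.1172

0.117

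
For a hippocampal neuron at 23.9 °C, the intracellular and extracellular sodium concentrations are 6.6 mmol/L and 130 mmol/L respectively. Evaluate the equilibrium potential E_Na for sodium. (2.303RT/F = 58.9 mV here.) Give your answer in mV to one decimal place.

76.2 mV

E = (58.9/z) · log₁₀([Na⁺]_out/[Na⁺]_in) with z = +1.
= (58.9/1) · log₁₀(130/6.6) = 58.90 · log₁₀(19.7)
= 58.90 · (1.2944) = 76.24 mV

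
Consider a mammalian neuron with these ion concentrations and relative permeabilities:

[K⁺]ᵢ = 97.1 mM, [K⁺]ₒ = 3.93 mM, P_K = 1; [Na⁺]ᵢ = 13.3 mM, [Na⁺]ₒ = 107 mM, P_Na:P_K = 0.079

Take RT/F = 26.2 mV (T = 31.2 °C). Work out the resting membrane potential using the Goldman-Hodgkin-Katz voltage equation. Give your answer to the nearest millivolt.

Vm = 26.2 · ln[(Σ P·[cation]ₒ + Σ P·[anion]ᵢ) / (Σ P·[cation]ᵢ + Σ P·[anion]ₒ)]
Numerator = 1×3.93 + 0.079×107 = 12.38
Denominator = 1×97.1 + 0.079×13.3 = 98.15
Vm = 26.2 · ln(0.12616) = 26.2 × (-2.0702) = -54.24 mV

-54 mV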